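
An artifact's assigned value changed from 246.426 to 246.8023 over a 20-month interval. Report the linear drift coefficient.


rate = (v2 - v1) / months
= (246.8023 - 246.426) / 20
= 0.3763 / 20
= 0.0188

0.0188


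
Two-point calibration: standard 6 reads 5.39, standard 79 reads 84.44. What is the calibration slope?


slope = (y2 - y1) / (x2 - x1)
= (84.44 - 5.39) / (79 - 6)
= 79.0500 / 73
= 1.0829

1.0829


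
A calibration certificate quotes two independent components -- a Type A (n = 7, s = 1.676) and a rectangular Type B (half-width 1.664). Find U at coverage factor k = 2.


u_A = s / sqrt(n) = 1.676 / sqrt(7) = 0.63346846
u_B = half_width / sqrt(3) = 1.664 / sqrt(3) = 0.96071085
uc = sqrt(u_A^2 + u_B^2) = sqrt(0.63346846^2 + 0.96071085^2) = 1.1507596
U = k * uc = 2 * 1.1507596
U = 2.3015

2.3015


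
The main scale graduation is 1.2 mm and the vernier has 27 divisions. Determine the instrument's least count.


LC = MSD / n_div
= 1.2 / 27
= 0.0444

0.0444


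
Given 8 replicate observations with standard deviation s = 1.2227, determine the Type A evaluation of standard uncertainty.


u_A = s / sqrt(n)
u_A = 1.2227 / sqrt(8)
u_A = 1.2227 / 2.8284271
u_A = 0.4323

0.4323


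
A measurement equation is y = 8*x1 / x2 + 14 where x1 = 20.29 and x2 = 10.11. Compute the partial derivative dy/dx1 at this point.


y = 8*x1 / x2 + 14
dy/dx1 = 8/x2
Evaluate at x2 = 10.11: c1 = 8 / 10.11
c1 = 0.7913

0.7913


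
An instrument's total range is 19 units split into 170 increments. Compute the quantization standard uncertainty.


resolution = range / divisions
resolution = 19 / 170 = 0.11176471
u_res = resolution / (2*sqrt(3))
u_res = 0.11176471 / 3.4641016
u_res = 0.0323

0.0323


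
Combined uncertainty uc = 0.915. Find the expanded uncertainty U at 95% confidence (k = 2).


U = k * uc
U = 2 * 0.915
U = 1.8300

1.8300


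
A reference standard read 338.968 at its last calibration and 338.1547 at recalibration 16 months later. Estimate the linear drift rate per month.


rate = (v2 - v1) / months
= (338.1547 - 338.968) / 16
= -0.8133 / 16
= -0.0508

-0.0508


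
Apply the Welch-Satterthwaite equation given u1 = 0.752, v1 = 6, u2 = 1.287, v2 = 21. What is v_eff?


uc = sqrt(u1^2 + u2^2) = sqrt(0.752^2 + 1.287^2) = 1.4905948
v_eff = uc^4 / (u1^4/v1 + u2^4/v2)
= 1.4905948^4 / (0.752^4/6 + 1.287^4/21)
= 4.936719 / 0.18394476
v_eff = 26.8381

26.8381


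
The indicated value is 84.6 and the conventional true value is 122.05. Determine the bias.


Systematic error = measured - true
= 84.6 - 122.05
= -37.4500

-37.4500


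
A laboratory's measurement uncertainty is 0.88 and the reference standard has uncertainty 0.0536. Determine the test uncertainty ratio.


TUR = u_lab / u_ref
= 0.88 / 0.0536
= 16.4179

16.4179


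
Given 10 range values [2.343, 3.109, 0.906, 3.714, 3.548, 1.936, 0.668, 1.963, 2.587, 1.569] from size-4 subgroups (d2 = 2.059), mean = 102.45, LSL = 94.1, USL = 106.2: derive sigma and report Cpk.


R_bar = (2.343 + 3.109 + 0.906 + 3.714 + 3.548 + 1.936 + 0.668 + 1.963 + 2.587 + 1.569) / 10 = 2.2343
sigma = R_bar / d2 = 2.2343 / 2.059 = 1.0851384
Cp = (USL - LSL)/(6*sigma) = (106.2 - 94.1)/(6*1.0851384) = 1.8584
Cpu = (106.2 - 102.45)/(3*1.0851384) = 1.1519
Cpl = (102.45 - 94.1)/(3*1.0851384) = 2.5650
Cpk = min(Cpu, Cpl) = 1.1519

1.1519


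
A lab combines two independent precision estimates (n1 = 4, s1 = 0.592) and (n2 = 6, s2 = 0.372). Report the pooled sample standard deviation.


s_p = sqrt(((n1-1)*s1^2 + (n2-1)*s2^2) / (n1+n2-2))
numerator = (4-1)*0.592^2 + (6-1)*0.372^2 = 1.051392 + 0.69192 = 1.743312
denominator = 4 + 6 - 2 = 8
s_p^2 = 1.743312 / 8 = 0.217914
s_p = sqrt(0.217914) = 0.4668

0.4668


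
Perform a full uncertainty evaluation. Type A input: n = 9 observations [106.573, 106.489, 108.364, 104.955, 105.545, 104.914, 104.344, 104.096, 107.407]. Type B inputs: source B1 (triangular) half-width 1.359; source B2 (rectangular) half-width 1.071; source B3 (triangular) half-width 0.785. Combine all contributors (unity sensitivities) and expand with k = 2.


mean = (106.573 + 106.489 + 108.364 + 104.955 + 105.545 + 104.914 + 104.344 + 104.096 + 107.407) / 9 = 105.8541111
s = sqrt(sum((x - mean)^2)/(n-1)) = 1.4487081
u_A = s / sqrt(n) = 1.4487081 / sqrt(9) = 0.4829027
u_B1 = 1.359 / sqrt(6) = 0.55480943
u_B2 = 1.071 / sqrt(3) = 0.61834214
u_B3 = 0.785 / sqrt(6) = 0.32047491
uc = sqrt(0.4829027^2 + 0.55480943^2 + 0.61834214^2 + 0.32047491^2) = 1.012946
U = k * uc = 2 * 1.012946
U = 2.0259

2.0259


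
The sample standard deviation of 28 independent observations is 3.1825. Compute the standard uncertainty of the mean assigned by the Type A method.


u_A = s / sqrt(n)
u_A = 3.1825 / sqrt(28)
u_A = 3.1825 / 5.2915026
u_A = 0.6014

0.6014


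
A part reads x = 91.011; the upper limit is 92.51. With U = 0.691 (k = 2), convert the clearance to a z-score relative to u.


u = U / k = 0.691 / 2 = 0.3455
margin = |USL - x| = |92.51 - 91.011| = 1.499
z = margin / u = 1.499 / 0.3455
z = 4.3386

4.3386


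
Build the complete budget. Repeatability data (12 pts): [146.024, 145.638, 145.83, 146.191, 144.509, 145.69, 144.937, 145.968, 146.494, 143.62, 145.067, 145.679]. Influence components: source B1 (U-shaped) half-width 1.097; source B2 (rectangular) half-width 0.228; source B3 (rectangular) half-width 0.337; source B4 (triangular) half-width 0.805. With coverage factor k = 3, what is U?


mean = (146.024 + 145.638 + 145.83 + 146.191 + 144.509 + 145.69 + 144.937 + 145.968 + 146.494 + 143.62 + 145.067 + 145.679) / 12 = 145.4705833
s = sqrt(sum((x - mean)^2)/(n-1)) = 0.80711365
u_A = s / sqrt(n) = 0.80711365 / sqrt(12) = 0.23299364
u_B1 = 1.097 / sqrt(2) = 0.77569614
u_B2 = 0.228 / sqrt(3) = 0.13163586
u_B3 = 0.337 / sqrt(3) = 0.19456704
u_B4 = 0.805 / sqrt(6) = 0.32863987
uc = sqrt(0.23299364^2 + 0.77569614^2 + 0.13163586^2 + 0.19456704^2 + 0.32863987^2) = 0.9050851
U = k * uc = 3 * 0.9050851
U = 2.7153

2.7153


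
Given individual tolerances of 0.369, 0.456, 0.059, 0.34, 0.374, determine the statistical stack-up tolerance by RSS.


RSS = sqrt(0.369^2 + 0.456^2 + 0.059^2 + 0.34^2 + 0.374^2)
= sqrt(0.603054)
= 0.7766

0.7766


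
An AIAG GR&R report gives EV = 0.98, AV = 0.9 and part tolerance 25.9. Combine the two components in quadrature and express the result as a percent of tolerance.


GRR = sqrt(EV^2 + AV^2) = sqrt(0.98^2 + 0.9^2) = 1.3305638
%GRR = GRR / tol * 100 = 1.3305638 / 25.9 * 100
%GRR = 5.1373

5.1373


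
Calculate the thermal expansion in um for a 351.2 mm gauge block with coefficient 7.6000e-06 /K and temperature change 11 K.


dL = L * alpha * dT
= 351.2 * 7.6000e-06 * 11
= 0.0293603 mm
dL_um = 0.0293603 * 1000 = 29.3603 um

29.3603


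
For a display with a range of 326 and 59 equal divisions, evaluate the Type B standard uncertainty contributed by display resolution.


resolution = range / divisions
resolution = 326 / 59 = 5.5254237
u_res = resolution / (2*sqrt(3))
u_res = 5.5254237 / 3.4641016
u_res = 1.5951

1.5951


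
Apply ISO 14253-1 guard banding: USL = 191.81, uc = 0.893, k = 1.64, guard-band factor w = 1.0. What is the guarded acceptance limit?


U = k * uc = 1.64 * 0.893 = 1.46452
guard band g = w * U = 1.0 * 1.46452 = 1.46452
AL = USL - g = 191.81 - 1.46452
AL = 190.3455

190.3455


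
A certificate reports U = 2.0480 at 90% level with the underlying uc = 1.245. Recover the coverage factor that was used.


k = U / uc
k = 2.0480 / 1.245
k = 1.645

1.645


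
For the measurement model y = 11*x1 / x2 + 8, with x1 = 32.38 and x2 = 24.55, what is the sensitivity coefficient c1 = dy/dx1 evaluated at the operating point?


y = 11*x1 / x2 + 8
dy/dx1 = 11/x2
Evaluate at x2 = 24.55: c1 = 11 / 24.55
c1 = 0.4481

0.4481


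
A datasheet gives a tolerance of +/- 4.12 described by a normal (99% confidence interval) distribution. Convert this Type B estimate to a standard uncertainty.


u_B = half_width / 2.576
u_B = 4.12 / 2.576
u_B = 1.5994

1.5994


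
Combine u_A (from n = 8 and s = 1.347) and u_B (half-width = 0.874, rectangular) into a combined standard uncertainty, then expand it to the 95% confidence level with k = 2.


u_A = s / sqrt(n) = 1.347 / sqrt(8) = 0.47623642
u_B = half_width / sqrt(3) = 0.874 / sqrt(3) = 0.50460414
uc = sqrt(u_A^2 + u_B^2) = sqrt(0.47623642^2 + 0.50460414^2) = 0.69384902
U = k * uc = 2 * 0.69384902
U = 1.3877

1.3877


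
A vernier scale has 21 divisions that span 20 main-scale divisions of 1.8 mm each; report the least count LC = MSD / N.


LC = MSD / n_div
= 1.8 / 21
= 0.0857

0.0857


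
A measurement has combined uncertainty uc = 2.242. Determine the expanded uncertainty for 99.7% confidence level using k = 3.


U = k * uc
U = 3 * 2.242
U = 6.7260

6.7260


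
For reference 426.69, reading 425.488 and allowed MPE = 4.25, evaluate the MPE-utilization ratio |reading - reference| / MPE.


e = indication - reference = 425.488 - 426.69 = -1.2020
|e| = 1.2020
ratio = |e| / MPE = 1.2020 / 4.25
ratio = 0.2828

0.2828


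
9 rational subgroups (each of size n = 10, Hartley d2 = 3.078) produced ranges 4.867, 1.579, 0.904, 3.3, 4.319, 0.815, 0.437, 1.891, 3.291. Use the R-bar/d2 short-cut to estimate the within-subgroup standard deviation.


R_bar = (4.867 + 1.579 + 0.904 + 3.3 + 4.319 + 0.815 + 0.437 + 1.891 + 3.291) / 9
R_bar = 21.403 / 9 = 2.3781111
sigma_hat = R_bar / d2 = 2.3781111 / 3.078 = 0.7726

0.7726


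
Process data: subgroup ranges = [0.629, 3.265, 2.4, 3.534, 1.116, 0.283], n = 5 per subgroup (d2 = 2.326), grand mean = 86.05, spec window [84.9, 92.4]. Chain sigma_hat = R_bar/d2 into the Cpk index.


R_bar = (0.629 + 3.265 + 2.4 + 3.534 + 1.116 + 0.283) / 6 = 1.8711667
sigma = R_bar / d2 = 1.8711667 / 2.326 = 0.80445688
Cp = (USL - LSL)/(6*sigma) = (92.4 - 84.9)/(6*0.80445688) = 1.5538
Cpu = (92.4 - 86.05)/(3*0.80445688) = 2.6312
Cpl = (86.05 - 84.9)/(3*0.80445688) = 0.4765
Cpk = min(Cpu, Cpl) = 0.4765

0.4765


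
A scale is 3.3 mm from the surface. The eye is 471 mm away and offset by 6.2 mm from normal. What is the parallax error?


error = h * offset / d
= 3.3 * 6.2 / 471
= 0.0434

0.0434


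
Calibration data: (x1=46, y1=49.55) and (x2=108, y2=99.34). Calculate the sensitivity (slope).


slope = (y2 - y1) / (x2 - x1)
= (99.34 - 49.55) / (108 - 46)
= 49.7900 / 62
= 0.8031

0.8031


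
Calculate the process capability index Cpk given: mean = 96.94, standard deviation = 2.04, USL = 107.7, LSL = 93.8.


Cpu = (USL - mean) / (3*sigma) = (107.7 - 96.94) / (3*2.04) = 1.7582
Cpl = (mean - LSL) / (3*sigma) = (96.94 - 93.8) / (3*2.04) = 0.5131
Cpk = min(Cpu, Cpl) = 0.5131

0.5131


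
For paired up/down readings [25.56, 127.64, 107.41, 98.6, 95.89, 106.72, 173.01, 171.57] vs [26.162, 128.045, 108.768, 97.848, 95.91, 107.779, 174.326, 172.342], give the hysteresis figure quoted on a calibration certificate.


|25.56 - 26.162| = 0.6020
|127.64 - 128.045| = 0.4050
|107.41 - 108.768| = 1.3580
|98.6 - 97.848| = 0.7520
|95.89 - 95.91| = 0.0200
|106.72 - 107.779| = 1.0590
|173.01 - 174.326| = 1.3160
|171.57 - 172.342| = 0.7720
hysteresis = max(diffs) = 1.3580

1.3580


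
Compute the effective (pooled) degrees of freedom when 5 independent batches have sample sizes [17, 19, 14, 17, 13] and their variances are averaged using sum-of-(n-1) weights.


nu = sum_i (n_i - 1)
nu = ((17 - 1) + (19 - 1) + (14 - 1) + (17 - 1) + (13 - 1))
nu = 16 + 18 + 13 + 16 + 12
nu = 75

75


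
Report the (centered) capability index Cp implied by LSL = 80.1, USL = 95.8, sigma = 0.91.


Cp = (USL - LSL) / (6 * sigma)
= (95.8 - 80.1) / (6 * 0.91)
= 15.7000 / 5.4600
= 2.8755

2.8755


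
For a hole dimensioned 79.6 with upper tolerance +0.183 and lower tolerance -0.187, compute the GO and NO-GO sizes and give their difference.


GO = nominal - lower_tol (smallest hole = maximum material condition)
GO = 79.6 - 0.187 = 79.413
NO-GO = nominal + upper_tol (largest hole = least material condition)
NO-GO = 79.6 + 0.183 = 79.783
spread = NO-GO - GO = 79.783 - 79.413 = 0.3700

0.3700


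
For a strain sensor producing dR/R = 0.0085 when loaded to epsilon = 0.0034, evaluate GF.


GF = (dR/R) / epsilon
= 0.0085 / 0.0034
= 2.5000

2.5000


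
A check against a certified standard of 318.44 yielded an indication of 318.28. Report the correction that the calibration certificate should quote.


Correction = standard - reading
= 318.44 - 318.28
= 0.1600

0.1600


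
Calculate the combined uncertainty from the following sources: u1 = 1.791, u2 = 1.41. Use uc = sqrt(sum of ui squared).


uc = sqrt(1.791^2 + 1.41^2)
uc = sqrt(5.195781)
uc = 2.2794

2.2794


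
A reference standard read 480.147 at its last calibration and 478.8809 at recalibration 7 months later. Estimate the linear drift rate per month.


rate = (v2 - v1) / months
= (478.8809 - 480.147) / 7
= -1.2661 / 7
= -0.1809

-0.1809


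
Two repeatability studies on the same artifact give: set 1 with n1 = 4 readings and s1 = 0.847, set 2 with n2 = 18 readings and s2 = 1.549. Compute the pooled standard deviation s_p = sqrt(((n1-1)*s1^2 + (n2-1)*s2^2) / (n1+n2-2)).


s_p = sqrt(((n1-1)*s1^2 + (n2-1)*s2^2) / (n1+n2-2))
numerator = (4-1)*0.847^2 + (18-1)*1.549^2 = 2.152227 + 40.789817 = 42.942044
denominator = 4 + 18 - 2 = 20
s_p^2 = 42.942044 / 20 = 2.1471022
s_p = sqrt(2.1471022) = 1.4653

1.4653


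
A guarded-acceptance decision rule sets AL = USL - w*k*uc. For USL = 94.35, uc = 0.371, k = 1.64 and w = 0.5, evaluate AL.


U = k * uc = 1.64 * 0.371 = 0.60844
guard band g = w * U = 0.5 * 0.60844 = 0.30422
AL = USL - g = 94.35 - 0.30422
AL = 94.0458

94.0458


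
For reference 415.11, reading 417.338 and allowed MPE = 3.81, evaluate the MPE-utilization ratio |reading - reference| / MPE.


e = indication - reference = 417.338 - 415.11 = 2.2280
|e| = 2.2280
ratio = |e| / MPE = 2.2280 / 3.81
ratio = 0.5848

0.5848


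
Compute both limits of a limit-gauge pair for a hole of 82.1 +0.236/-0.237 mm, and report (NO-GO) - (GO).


GO = nominal - lower_tol (smallest hole = maximum material condition)
GO = 82.1 - 0.237 = 81.863
NO-GO = nominal + upper_tol (largest hole = least material condition)
NO-GO = 82.1 + 0.236 = 82.336
spread = NO-GO - GO = 82.336 - 81.863 = 0.4730

0.4730


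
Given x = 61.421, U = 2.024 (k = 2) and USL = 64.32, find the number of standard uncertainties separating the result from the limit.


u = U / k = 2.024 / 2 = 1.012
margin = |USL - x| = |64.32 - 61.421| = 2.899
z = margin / u = 2.899 / 1.012
z = 2.8646

2.8646


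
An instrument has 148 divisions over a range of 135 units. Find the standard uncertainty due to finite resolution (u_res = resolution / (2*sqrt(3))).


resolution = range / divisions
resolution = 135 / 148 = 0.91216216
u_res = resolution / (2*sqrt(3))
u_res = 0.91216216 / 3.4641016
u_res = 0.2633

0.2633


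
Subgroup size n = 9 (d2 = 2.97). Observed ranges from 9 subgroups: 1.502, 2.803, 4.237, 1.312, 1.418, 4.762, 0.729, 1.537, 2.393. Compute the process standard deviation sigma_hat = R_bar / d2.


R_bar = (1.502 + 2.803 + 4.237 + 1.312 + 1.418 + 4.762 + 0.729 + 1.537 + 2.393) / 9
R_bar = 20.693 / 9 = 2.2992222
sigma_hat = R_bar / d2 = 2.2992222 / 2.97 = 0.7741

0.7741


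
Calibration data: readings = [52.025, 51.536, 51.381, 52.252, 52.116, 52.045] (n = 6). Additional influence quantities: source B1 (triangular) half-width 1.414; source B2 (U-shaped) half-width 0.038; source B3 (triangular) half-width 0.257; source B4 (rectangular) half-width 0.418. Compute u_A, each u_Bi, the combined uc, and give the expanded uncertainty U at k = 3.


mean = (52.025 + 51.536 + 51.381 + 52.252 + 52.116 + 52.045) / 6 = 51.8925
s = sqrt(sum((x - mean)^2)/(n-1)) = 0.34892105
u_A = s / sqrt(n) = 0.34892105 / sqrt(6) = 0.14244642
u_B1 = 1.414 / sqrt(6) = 0.57726308
u_B2 = 0.038 / sqrt(2) = 0.026870058
u_B3 = 0.257 / sqrt(6) = 0.10491981
u_B4 = 0.418 / sqrt(3) = 0.24133241
uc = sqrt(0.14244642^2 + 0.57726308^2 + 0.026870058^2 + 0.10491981^2 + 0.24133241^2) = 0.65076505
U = k * uc = 3 * 0.65076505
U = 1.9523

1.9523


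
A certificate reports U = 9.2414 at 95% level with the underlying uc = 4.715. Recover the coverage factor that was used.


k = U / uc
k = 9.2414 / 4.715
k = 1.96

1.96


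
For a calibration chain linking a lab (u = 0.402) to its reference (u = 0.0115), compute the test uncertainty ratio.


TUR = u_lab / u_ref
= 0.402 / 0.0115
= 34.9565

34.9565


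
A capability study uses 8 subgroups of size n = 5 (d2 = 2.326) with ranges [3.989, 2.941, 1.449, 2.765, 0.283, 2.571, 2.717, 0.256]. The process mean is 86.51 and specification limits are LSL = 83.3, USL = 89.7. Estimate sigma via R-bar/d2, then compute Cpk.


R_bar = (3.989 + 2.941 + 1.449 + 2.765 + 0.283 + 2.571 + 2.717 + 0.256) / 8 = 2.121375
sigma = R_bar / d2 = 2.121375 / 2.326 = 0.91202709
Cp = (USL - LSL)/(6*sigma) = (89.7 - 83.3)/(6*0.91202709) = 1.1696
Cpu = (89.7 - 86.51)/(3*0.91202709) = 1.1659
Cpl = (86.51 - 83.3)/(3*0.91202709) = 1.1732
Cpk = min(Cpu, Cpl) = 1.1659

1.1659


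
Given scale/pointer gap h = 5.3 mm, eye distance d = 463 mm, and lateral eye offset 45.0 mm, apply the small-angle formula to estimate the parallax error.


error = h * offset / d
= 5.3 * 45.0 / 463
= 0.5151

0.5151


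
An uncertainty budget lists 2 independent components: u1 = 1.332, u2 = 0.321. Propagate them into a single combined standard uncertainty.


uc = sqrt(1.332^2 + 0.321^2)
uc = sqrt(1.877265)
uc = 1.3701

1.3701


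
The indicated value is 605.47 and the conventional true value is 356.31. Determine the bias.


Systematic error = measured - true
= 605.47 - 356.31
= 249.1600

249.1600


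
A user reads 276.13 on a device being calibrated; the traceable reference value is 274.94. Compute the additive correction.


Correction = standard - reading
= 274.94 - 276.13
= -1.1900

-1.1900


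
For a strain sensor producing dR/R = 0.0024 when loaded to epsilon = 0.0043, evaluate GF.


GF = (dR/R) / epsilon
= 0.0024 / 0.0043
= 0.5581

0.5581


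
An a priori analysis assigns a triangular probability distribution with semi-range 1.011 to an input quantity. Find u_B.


u_B = half_width / sqrt(6)
u_B = 1.011 / 2.4494897
u_B = 0.4127

0.4127


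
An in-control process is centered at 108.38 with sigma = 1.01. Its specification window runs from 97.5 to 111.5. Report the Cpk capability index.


Cpu = (USL - mean) / (3*sigma) = (111.5 - 108.38) / (3*1.01) = 1.0297
Cpl = (mean - LSL) / (3*sigma) = (108.38 - 97.5) / (3*1.01) = 3.5908
Cpk = min(Cpu, Cpl) = 1.0297

1.0297


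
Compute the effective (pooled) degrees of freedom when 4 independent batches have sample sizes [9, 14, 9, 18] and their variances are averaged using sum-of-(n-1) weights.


nu = sum_i (n_i - 1)
nu = ((9 - 1) + (14 - 1) + (9 - 1) + (18 - 1))
nu = 8 + 13 + 8 + 17
nu = 46

46


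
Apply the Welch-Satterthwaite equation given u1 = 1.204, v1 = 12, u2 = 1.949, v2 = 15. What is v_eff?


uc = sqrt(u1^2 + u2^2) = sqrt(1.204^2 + 1.949^2) = 2.2908987
v_eff = uc^4 / (u1^4/v1 + u2^4/v2)
= 2.2908987^4 / (1.204^4/12 + 1.949^4/15)
= 27.54378 / 1.1370735
v_eff = 24.2234

24.2234


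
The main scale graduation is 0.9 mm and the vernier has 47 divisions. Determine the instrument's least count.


LC = MSD / n_div
= 0.9 / 47
= 0.0191

0.0191


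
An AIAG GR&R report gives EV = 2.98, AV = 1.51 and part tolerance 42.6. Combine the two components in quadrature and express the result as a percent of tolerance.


GRR = sqrt(EV^2 + AV^2) = sqrt(2.98^2 + 1.51^2) = 3.3407335
%GRR = GRR / tol * 100 = 3.3407335 / 42.6 * 100
%GRR = 7.8421

7.8421


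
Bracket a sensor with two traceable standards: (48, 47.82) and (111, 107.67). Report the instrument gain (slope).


slope = (y2 - y1) / (x2 - x1)
= (107.67 - 47.82) / (111 - 48)
= 59.8500 / 63
= 0.9500

0.9500


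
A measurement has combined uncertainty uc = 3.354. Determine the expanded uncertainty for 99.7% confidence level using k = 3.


U = k * uc
U = 3 * 3.354
U = 10.0620

10.0620


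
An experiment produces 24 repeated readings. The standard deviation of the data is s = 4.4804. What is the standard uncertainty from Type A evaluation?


u_A = s / sqrt(n)
u_A = 4.4804 / sqrt(24)
u_A = 4.4804 / 4.8989795
u_A = 0.9146

0.9146


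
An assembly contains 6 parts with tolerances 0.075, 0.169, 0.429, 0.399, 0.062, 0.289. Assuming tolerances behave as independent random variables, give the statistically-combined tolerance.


RSS = sqrt(0.075^2 + 0.169^2 + 0.429^2 + 0.399^2 + 0.062^2 + 0.289^2)
= sqrt(0.464793)
= 0.6818

0.6818


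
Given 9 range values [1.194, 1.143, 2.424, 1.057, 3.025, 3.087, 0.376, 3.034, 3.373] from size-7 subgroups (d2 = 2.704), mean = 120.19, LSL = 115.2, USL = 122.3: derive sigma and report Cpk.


R_bar = (1.194 + 1.143 + 2.424 + 1.057 + 3.025 + 3.087 + 0.376 + 3.034 + 3.373) / 9 = 2.0792222
sigma = R_bar / d2 = 2.0792222 / 2.704 = 0.76894312
Cp = (USL - LSL)/(6*sigma) = (122.3 - 115.2)/(6*0.76894312) = 1.5389
Cpu = (122.3 - 120.19)/(3*0.76894312) = 0.9147
Cpl = (120.19 - 115.2)/(3*0.76894312) = 2.1631
Cpk = min(Cpu, Cpl) = 0.9147

0.9147


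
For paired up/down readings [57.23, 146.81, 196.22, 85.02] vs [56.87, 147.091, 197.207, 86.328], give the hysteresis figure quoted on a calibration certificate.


|57.23 - 56.87| = 0.3600
|146.81 - 147.091| = 0.2810
|196.22 - 197.207| = 0.9870
|85.02 - 86.328| = 1.3080
hysteresis = max(diffs) = 1.3080

1.3080


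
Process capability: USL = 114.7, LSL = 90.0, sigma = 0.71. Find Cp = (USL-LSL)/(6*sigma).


Cp = (USL - LSL) / (6 * sigma)
= (114.7 - 90.0) / (6 * 0.71)
= 24.7000 / 4.2600
= 5.7981

5.7981


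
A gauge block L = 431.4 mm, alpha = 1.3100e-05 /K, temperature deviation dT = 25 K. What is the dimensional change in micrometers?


dL = L * alpha * dT
= 431.4 * 1.3100e-05 * 25
= 0.1412835 mm
dL_um = 0.1412835 * 1000 = 141.2835 um

141.2835


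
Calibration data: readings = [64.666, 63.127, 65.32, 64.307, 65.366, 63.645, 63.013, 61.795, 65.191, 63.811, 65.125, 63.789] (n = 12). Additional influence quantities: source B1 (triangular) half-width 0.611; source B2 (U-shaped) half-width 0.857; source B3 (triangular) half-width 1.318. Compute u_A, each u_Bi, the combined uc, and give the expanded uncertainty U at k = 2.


mean = (64.666 + 63.127 + 65.32 + 64.307 + 65.366 + 63.645 + 63.013 + 61.795 + 65.191 + 63.811 + 65.125 + 63.789) / 12 = 64.09625
s = sqrt(sum((x - mean)^2)/(n-1)) = 1.1087949
u_A = s / sqrt(n) = 1.1087949 / sqrt(12) = 0.32008152
u_B1 = 0.611 / sqrt(6) = 0.24943971
u_B2 = 0.857 / sqrt(2) = 0.60599051
u_B3 = 1.318 / sqrt(6) = 0.53807125
uc = sqrt(0.32008152^2 + 0.24943971^2 + 0.60599051^2 + 0.53807125^2) = 0.90632087
U = k * uc = 2 * 0.90632087
U = 1.8126

1.8126


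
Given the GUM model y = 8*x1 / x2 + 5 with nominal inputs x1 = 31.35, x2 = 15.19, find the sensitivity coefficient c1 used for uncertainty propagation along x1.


y = 8*x1 / x2 + 5
dy/dx1 = 8/x2
Evaluate at x2 = 15.19: c1 = 8 / 15.19
c1 = 0.5267

0.5267


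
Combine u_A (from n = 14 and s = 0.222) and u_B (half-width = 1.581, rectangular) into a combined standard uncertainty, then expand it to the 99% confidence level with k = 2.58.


u_A = s / sqrt(n) = 0.222 / sqrt(14) = 0.059331996
u_B = half_width / sqrt(3) = 1.581 / sqrt(3) = 0.91279078
uc = sqrt(u_A^2 + u_B^2) = sqrt(0.059331996^2 + 0.91279078^2) = 0.91471706
U = k * uc = 2.58 * 0.91471706
U = 2.3600

2.3600


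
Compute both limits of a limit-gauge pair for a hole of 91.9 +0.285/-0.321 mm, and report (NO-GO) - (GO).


GO = nominal - lower_tol (smallest hole = maximum material condition)
GO = 91.9 - 0.321 = 91.579
NO-GO = nominal + upper_tol (largest hole = least material condition)
NO-GO = 91.9 + 0.285 = 92.185
spread = NO-GO - GO = 92.185 - 91.579 = 0.6060

0.6060


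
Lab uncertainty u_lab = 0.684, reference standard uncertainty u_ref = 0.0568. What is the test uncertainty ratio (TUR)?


TUR = u_lab / u_ref
= 0.684 / 0.0568
= 12.0423

12.0423


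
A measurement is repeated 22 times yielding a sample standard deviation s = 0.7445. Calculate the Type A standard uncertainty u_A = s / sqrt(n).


u_A = s / sqrt(n)
u_A = 0.7445 / sqrt(22)
u_A = 0.7445 / 4.6904158
u_A = 0.1587

0.1587


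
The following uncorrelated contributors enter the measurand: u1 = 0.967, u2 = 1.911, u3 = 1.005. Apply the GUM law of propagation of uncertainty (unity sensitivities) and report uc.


uc = sqrt(0.967^2 + 1.911^2 + 1.005^2)
uc = sqrt(5.597035)
uc = 2.3658

2.3658


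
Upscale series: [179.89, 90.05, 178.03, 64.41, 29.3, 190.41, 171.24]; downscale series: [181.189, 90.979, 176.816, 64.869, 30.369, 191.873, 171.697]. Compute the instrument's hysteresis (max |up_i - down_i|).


|179.89 - 181.189| = 1.2990
|90.05 - 90.979| = 0.9290
|178.03 - 176.816| = 1.2140
|64.41 - 64.869| = 0.4590
|29.3 - 30.369| = 1.0690
|190.41 - 191.873| = 1.4630
|171.24 - 171.697| = 0.4570
hysteresis = max(diffs) = 1.4630

1.4630


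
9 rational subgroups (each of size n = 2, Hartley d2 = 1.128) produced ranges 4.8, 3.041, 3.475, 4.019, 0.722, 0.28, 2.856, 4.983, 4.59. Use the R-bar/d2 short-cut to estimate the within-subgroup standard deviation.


R_bar = (4.8 + 3.041 + 3.475 + 4.019 + 0.722 + 0.28 + 2.856 + 4.983 + 4.59) / 9
R_bar = 28.766 / 9 = 3.1962222
sigma_hat = R_bar / d2 = 3.1962222 / 1.128 = 2.8335

2.8335


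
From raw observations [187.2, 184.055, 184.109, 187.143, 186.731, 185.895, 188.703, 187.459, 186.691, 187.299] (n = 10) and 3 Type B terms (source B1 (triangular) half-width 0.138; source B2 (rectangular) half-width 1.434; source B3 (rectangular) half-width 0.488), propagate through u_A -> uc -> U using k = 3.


mean = (187.2 + 184.055 + 184.109 + 187.143 + 186.731 + 185.895 + 188.703 + 187.459 + 186.691 + 187.299) / 10 = 186.5285
s = sqrt(sum((x - mean)^2)/(n-1)) = 1.4703511
u_A = s / sqrt(n) = 1.4703511 / sqrt(10) = 0.46496584
u_B1 = 0.138 / sqrt(6) = 0.056338264
u_B2 = 1.434 / sqrt(3) = 0.82792029
u_B3 = 0.488 / sqrt(3) = 0.28174693
uc = sqrt(0.46496584^2 + 0.056338264^2 + 0.82792029^2 + 0.28174693^2) = 0.99206883
U = k * uc = 3 * 0.99206883
U = 2.9762

2.9762


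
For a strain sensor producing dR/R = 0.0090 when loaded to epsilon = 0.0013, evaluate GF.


GF = (dR/R) / epsilon
= 0.0090 / 0.0013
= 6.9231

6.9231


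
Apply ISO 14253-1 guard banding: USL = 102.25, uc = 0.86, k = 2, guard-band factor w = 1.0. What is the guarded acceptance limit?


U = k * uc = 2 * 0.86 = 1.72
guard band g = w * U = 1.0 * 1.72 = 1.72
AL = USL - g = 102.25 - 1.72
AL = 100.5300

100.5300


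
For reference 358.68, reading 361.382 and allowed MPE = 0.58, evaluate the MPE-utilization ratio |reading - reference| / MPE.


e = indication - reference = 361.382 - 358.68 = 2.7020
|e| = 2.7020
ratio = |e| / MPE = 2.7020 / 0.58
ratio = 4.6586

4.6586


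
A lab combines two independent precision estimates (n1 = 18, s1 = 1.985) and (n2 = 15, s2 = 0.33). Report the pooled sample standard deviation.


s_p = sqrt(((n1-1)*s1^2 + (n2-1)*s2^2) / (n1+n2-2))
numerator = (18-1)*1.985^2 + (15-1)*0.33^2 = 66.983825 + 1.5246 = 68.508425
denominator = 18 + 15 - 2 = 31
s_p^2 = 68.508425 / 31 = 2.2099492
s_p = sqrt(2.2099492) = 1.4866

1.4866


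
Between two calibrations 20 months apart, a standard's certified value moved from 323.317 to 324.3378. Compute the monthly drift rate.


rate = (v2 - v1) / months
= (324.3378 - 323.317) / 20
= 1.0208 / 20
= 0.0510

0.0510


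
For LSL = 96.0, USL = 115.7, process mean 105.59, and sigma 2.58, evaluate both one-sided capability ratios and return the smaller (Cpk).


Cpu = (USL - mean) / (3*sigma) = (115.7 - 105.59) / (3*2.58) = 1.3062
Cpl = (mean - LSL) / (3*sigma) = (105.59 - 96.0) / (3*2.58) = 1.2390
Cpk = min(Cpu, Cpl) = 1.2390

1.2390


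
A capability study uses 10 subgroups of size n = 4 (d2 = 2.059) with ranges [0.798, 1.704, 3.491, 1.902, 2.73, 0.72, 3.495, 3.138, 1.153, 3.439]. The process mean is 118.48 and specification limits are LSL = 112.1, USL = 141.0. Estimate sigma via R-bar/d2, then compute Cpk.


R_bar = (0.798 + 1.704 + 3.491 + 1.902 + 2.73 + 0.72 + 3.495 + 3.138 + 1.153 + 3.439) / 10 = 2.257
sigma = R_bar / d2 = 2.257 / 2.059 = 1.0961632
Cp = (USL - LSL)/(6*sigma) = (141.0 - 112.1)/(6*1.0961632) = 4.3941
Cpu = (141.0 - 118.48)/(3*1.0961632) = 6.8481
Cpl = (118.48 - 112.1)/(3*1.0961632) = 1.9401
Cpk = min(Cpu, Cpl) = 1.9401

1.9401


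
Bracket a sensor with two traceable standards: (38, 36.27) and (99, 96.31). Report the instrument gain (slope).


slope = (y2 - y1) / (x2 - x1)
= (96.31 - 36.27) / (99 - 38)
= 60.0400 / 61
= 0.9843

0.9843


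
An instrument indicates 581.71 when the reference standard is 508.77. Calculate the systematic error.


Systematic error = measured - true
= 581.71 - 508.77
= 72.9400

72.9400


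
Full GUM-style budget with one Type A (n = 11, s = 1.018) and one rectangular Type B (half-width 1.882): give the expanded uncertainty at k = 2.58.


u_A = s / sqrt(n) = 1.018 / sqrt(11) = 0.30693855
u_B = half_width / sqrt(3) = 1.882 / sqrt(3) = 1.0865732
uc = sqrt(u_A^2 + u_B^2) = sqrt(0.30693855^2 + 1.0865732^2) = 1.1290937
U = k * uc = 2.58 * 1.1290937
U = 2.9131

2.9131


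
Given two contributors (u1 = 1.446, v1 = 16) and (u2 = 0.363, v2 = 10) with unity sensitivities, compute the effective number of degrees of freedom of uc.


uc = sqrt(u1^2 + u2^2) = sqrt(1.446^2 + 0.363^2) = 1.4908672
v_eff = uc^4 / (u1^4/v1 + u2^4/v2)
= 1.4908672^4 / (1.446^4/16 + 0.363^4/10)
= 4.9403286 / 0.27498191
v_eff = 17.9660

17.9660


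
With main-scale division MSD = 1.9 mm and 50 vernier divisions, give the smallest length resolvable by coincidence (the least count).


LC = MSD / n_div
= 1.9 / 50
= 0.0380

0.0380


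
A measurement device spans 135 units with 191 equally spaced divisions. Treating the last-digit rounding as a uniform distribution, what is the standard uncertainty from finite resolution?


resolution = range / divisions
resolution = 135 / 191 = 0.70680628
u_res = resolution / (2*sqrt(3))
u_res = 0.70680628 / 3.4641016
u_res = 0.2040

0.2040


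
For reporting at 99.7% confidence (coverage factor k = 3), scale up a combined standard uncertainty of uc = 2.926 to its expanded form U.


U = k * uc
U = 3 * 2.926
U = 8.7780

8.7780


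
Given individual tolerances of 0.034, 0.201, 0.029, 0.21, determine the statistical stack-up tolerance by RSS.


RSS = sqrt(0.034^2 + 0.201^2 + 0.029^2 + 0.21^2)
= sqrt(0.086498)
= 0.2941

0.2941


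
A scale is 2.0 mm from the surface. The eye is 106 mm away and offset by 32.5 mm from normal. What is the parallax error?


error = h * offset / d
= 2.0 * 32.5 / 106
= 0.6132

0.6132


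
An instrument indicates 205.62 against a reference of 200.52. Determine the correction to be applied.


Correction = standard - reading
= 200.52 - 205.62
= -5.1000

-5.1000


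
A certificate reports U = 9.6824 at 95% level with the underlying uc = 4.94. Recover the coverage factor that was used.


k = U / uc
k = 9.6824 / 4.94
k = 1.96

1.96


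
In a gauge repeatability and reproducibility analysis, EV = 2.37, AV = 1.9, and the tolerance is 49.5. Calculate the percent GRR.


GRR = sqrt(EV^2 + AV^2) = sqrt(2.37^2 + 1.9^2) = 3.0375813
%GRR = GRR / tol * 100 = 3.0375813 / 49.5 * 100
%GRR = 6.1365

6.1365


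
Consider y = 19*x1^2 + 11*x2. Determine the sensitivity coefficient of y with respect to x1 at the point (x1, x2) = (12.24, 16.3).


y = 19*x1^2 + 11*x2
dy/dx1 = 2*19*x1
Evaluate at x1 = 12.24: c1 = 38 * 12.24
c1 = 465.1200

465.1200


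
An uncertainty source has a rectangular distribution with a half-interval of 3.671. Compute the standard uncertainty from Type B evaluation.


u_B = half_width / sqrt(3)
u_B = 3.671 / 1.7320508
u_B = 2.1195

2.1195


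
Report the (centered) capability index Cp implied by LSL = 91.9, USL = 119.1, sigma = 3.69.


Cp = (USL - LSL) / (6 * sigma)
= (119.1 - 91.9) / (6 * 3.69)
= 27.2000 / 22.1400
= 1.2285

1.2285


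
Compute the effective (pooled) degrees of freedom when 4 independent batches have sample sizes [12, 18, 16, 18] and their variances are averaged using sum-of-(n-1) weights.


nu = sum_i (n_i - 1)
nu = ((12 - 1) + (18 - 1) + (16 - 1) + (18 - 1))
nu = 11 + 17 + 15 + 17
nu = 60

60


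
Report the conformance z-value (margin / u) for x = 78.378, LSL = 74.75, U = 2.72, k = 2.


u = U / k = 2.72 / 2 = 1.36
margin = |LSL - x| = |74.75 - 78.378| = 3.628
z = margin / u = 3.628 / 1.36
z = 2.6676

2.6676


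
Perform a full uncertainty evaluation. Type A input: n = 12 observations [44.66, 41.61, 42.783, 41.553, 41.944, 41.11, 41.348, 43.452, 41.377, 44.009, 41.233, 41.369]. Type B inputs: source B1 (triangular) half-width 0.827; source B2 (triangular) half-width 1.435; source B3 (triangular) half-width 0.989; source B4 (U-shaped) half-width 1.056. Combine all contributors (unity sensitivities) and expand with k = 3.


mean = (44.66 + 41.61 + 42.783 + 41.553 + 41.944 + 41.11 + 41.348 + 43.452 + 41.377 + 44.009 + 41.233 + 41.369) / 12 = 42.204
s = sqrt(sum((x - mean)^2)/(n-1)) = 1.2165716
u_A = s / sqrt(n) = 1.2165716 / sqrt(12) = 0.35119397
u_B1 = 0.827 / sqrt(6) = 0.33762134
u_B2 = 1.435 / sqrt(6) = 0.5858363
u_B3 = 0.989 / sqrt(6) = 0.40375756
u_B4 = 1.056 / sqrt(2) = 0.74670476
uc = sqrt(0.35119397^2 + 0.33762134^2 + 0.5858363^2 + 0.40375756^2 + 0.74670476^2) = 1.1406655
U = k * uc = 3 * 1.1406655
U = 3.4220

3.4220


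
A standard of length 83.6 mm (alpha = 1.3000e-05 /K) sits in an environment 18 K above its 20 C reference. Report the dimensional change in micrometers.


dL = L * alpha * dT
= 83.6 * 1.3000e-05 * 18
= 0.0195624 mm
dL_um = 0.0195624 * 1000 = 19.5624 um

19.5624


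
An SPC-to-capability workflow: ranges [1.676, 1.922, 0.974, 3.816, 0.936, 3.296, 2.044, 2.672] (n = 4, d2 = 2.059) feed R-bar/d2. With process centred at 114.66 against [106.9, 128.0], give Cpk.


R_bar = (1.676 + 1.922 + 0.974 + 3.816 + 0.936 + 3.296 + 2.044 + 2.672) / 8 = 2.167
sigma = R_bar / d2 = 2.167 / 2.059 = 1.0524526
Cp = (USL - LSL)/(6*sigma) = (128.0 - 106.9)/(6*1.0524526) = 3.3414
Cpu = (128.0 - 114.66)/(3*1.0524526) = 4.2251
Cpl = (114.66 - 106.9)/(3*1.0524526) = 2.4578
Cpk = min(Cpu, Cpl) = 2.4578

2.4578


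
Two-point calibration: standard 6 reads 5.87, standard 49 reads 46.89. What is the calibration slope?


slope = (y2 - y1) / (x2 - x1)
= (46.89 - 5.87) / (49 - 6)
= 41.0200 / 43
= 0.9540

0.9540


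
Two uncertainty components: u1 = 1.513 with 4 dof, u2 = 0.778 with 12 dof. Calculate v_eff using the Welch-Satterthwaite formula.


uc = sqrt(u1^2 + u2^2) = sqrt(1.513^2 + 0.778^2) = 1.7013092
v_eff = uc^4 / (u1^4/v1 + u2^4/v2)
= 1.7013092^4 / (1.513^4/4 + 0.778^4/12)
= 8.3778581 / 1.3406044
v_eff = 6.2493

6.2493


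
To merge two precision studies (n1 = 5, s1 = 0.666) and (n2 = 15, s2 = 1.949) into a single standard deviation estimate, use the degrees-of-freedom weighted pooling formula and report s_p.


s_p = sqrt(((n1-1)*s1^2 + (n2-1)*s2^2) / (n1+n2-2))
numerator = (5-1)*0.666^2 + (15-1)*1.949^2 = 1.774224 + 53.180414 = 54.954638
denominator = 5 + 15 - 2 = 18
s_p^2 = 54.954638 / 18 = 3.0530354
s_p = sqrt(3.0530354) = 1.7473

1.7473


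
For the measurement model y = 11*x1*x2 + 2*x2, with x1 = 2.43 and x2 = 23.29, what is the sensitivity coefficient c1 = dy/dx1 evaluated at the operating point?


y = 11*x1*x2 + 2*x2
dy/dx1 = 11*x2
Evaluate at x2 = 23.29: c1 = 11 * 23.29
c1 = 256.1900

256.1900


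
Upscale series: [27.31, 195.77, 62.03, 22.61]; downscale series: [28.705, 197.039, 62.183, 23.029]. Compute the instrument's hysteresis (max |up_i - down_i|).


|27.31 - 28.705| = 1.3950
|195.77 - 197.039| = 1.2690
|62.03 - 62.183| = 0.1530
|22.61 - 23.029| = 0.4190
hysteresis = max(diffs) = 1.3950

1.3950


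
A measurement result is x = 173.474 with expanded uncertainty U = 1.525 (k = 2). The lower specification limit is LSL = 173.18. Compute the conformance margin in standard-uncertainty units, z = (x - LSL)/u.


u = U / k = 1.525 / 2 = 0.7625
margin = |LSL - x| = |173.18 - 173.474| = 0.294
z = margin / u = 0.294 / 0.7625
z = 0.3856

0.3856


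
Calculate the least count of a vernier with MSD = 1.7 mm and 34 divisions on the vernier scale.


LC = MSD / n_div
= 1.7 / 34
= 0.0500

0.0500


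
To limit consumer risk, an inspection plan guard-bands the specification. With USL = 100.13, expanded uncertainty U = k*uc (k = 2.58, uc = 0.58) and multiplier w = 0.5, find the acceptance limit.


U = k * uc = 2.58 * 0.58 = 1.4964
guard band g = w * U = 0.5 * 1.4964 = 0.7482
AL = USL - g = 100.13 - 0.7482
AL = 99.3818

99.3818


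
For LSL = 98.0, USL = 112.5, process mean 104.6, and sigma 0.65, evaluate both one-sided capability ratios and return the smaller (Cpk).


Cpu = (USL - mean) / (3*sigma) = (112.5 - 104.6) / (3*0.65) = 4.0513
Cpl = (mean - LSL) / (3*sigma) = (104.6 - 98.0) / (3*0.65) = 3.3846
Cpk = min(Cpu, Cpl) = 3.3846

3.3846


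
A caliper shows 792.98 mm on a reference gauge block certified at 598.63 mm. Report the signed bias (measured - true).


Systematic error = measured - true
= 792.98 - 598.63
= 194.3500

194.3500


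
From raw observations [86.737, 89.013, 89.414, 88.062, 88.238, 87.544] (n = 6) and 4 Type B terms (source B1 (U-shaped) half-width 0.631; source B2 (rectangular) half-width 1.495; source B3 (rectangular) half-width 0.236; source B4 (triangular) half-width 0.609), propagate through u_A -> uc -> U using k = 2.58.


mean = (86.737 + 89.013 + 89.414 + 88.062 + 88.238 + 87.544) / 6 = 88.168
s = sqrt(sum((x - mean)^2)/(n-1)) = 0.97157748
u_A = s / sqrt(n) = 0.97157748 / sqrt(6) = 0.39664485
u_B1 = 0.631 / sqrt(2) = 0.44618438
u_B2 = 1.495 / sqrt(3) = 0.86313865
u_B3 = 0.236 / sqrt(3) = 0.13625466
u_B4 = 0.609 / sqrt(6) = 0.24862321
uc = sqrt(0.39664485^2 + 0.44618438^2 + 0.86313865^2 + 0.13625466^2 + 0.24862321^2) = 1.0871039
U = k * uc = 2.58 * 1.0871039
U = 2.8047

2.8047


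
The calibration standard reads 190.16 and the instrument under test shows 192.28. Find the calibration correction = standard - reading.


Correction = standard - reading
= 190.16 - 192.28
= -2.1200

-2.1200


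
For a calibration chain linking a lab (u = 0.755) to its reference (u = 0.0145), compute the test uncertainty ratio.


TUR = u_lab / u_ref
= 0.755 / 0.0145
= 52.0690

52.0690


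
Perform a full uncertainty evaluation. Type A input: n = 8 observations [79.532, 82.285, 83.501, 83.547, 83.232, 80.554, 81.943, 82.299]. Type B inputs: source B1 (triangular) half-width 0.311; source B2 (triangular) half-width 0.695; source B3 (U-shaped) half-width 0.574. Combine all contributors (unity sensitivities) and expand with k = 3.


mean = (79.532 + 82.285 + 83.501 + 83.547 + 83.232 + 80.554 + 81.943 + 82.299) / 8 = 82.111625
s = sqrt(sum((x - mean)^2)/(n-1)) = 1.4352784
u_A = s / sqrt(n) = 1.4352784 / sqrt(8) = 0.50744754
u_B1 = 0.311 / sqrt(6) = 0.12696522
u_B2 = 0.695 / sqrt(6) = 0.28373256
u_B3 = 0.574 / sqrt(2) = 0.40587929
uc = sqrt(0.50744754^2 + 0.12696522^2 + 0.28373256^2 + 0.40587929^2) = 0.72032308
U = k * uc = 3 * 0.72032308
U = 2.1610

2.1610


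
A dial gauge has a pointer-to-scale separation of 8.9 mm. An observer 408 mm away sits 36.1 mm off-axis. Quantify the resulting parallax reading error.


error = h * offset / d
= 8.9 * 36.1 / 408
= 0.7875

0.7875


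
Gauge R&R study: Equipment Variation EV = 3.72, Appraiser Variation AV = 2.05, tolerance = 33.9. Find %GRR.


GRR = sqrt(EV^2 + AV^2) = sqrt(3.72^2 + 2.05^2) = 4.2474581
%GRR = GRR / tol * 100 = 4.2474581 / 33.9 * 100
%GRR = 12.5294

12.5294


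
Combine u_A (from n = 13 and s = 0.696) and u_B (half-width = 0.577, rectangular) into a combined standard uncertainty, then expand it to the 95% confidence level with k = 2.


u_A = s / sqrt(n) = 0.696 / sqrt(13) = 0.19303567
u_B = half_width / sqrt(3) = 0.577 / sqrt(3) = 0.33313111
uc = sqrt(u_A^2 + u_B^2) = sqrt(0.19303567^2 + 0.33313111^2) = 0.38501832
U = k * uc = 2 * 0.38501832
U = 0.7700

0.7700
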